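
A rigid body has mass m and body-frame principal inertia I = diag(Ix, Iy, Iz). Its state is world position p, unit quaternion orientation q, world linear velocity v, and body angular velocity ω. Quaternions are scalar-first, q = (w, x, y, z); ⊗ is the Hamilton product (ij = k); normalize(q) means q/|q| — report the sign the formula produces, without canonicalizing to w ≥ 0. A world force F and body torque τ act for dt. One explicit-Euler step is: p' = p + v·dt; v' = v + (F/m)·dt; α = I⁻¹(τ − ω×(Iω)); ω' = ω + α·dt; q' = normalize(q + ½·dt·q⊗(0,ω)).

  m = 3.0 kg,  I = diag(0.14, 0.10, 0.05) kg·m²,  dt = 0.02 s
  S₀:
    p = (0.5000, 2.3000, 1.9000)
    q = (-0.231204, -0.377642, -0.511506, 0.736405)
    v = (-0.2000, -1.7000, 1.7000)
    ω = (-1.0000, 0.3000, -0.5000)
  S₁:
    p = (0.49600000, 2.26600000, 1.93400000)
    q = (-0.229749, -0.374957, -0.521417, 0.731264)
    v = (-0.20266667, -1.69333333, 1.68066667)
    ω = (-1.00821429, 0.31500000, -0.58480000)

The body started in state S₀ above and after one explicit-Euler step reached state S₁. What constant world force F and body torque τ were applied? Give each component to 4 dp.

F = (-0.4000, 1.0000, -2.9000)
τ = (-0.0500, 0.1200, -0.2000)

velocity change Δv = (-0.00266667, 0.00666667, -0.01933333)
applied force F = (-0.4000, 1.0000, -2.9000)
ω₁ − ω₀ = (-0.00821429, 0.01500000, -0.08480000)
τ = I·(Δω/dt) + ω₀×(Iω₀) = (-0.0500, 0.1200, -0.2000)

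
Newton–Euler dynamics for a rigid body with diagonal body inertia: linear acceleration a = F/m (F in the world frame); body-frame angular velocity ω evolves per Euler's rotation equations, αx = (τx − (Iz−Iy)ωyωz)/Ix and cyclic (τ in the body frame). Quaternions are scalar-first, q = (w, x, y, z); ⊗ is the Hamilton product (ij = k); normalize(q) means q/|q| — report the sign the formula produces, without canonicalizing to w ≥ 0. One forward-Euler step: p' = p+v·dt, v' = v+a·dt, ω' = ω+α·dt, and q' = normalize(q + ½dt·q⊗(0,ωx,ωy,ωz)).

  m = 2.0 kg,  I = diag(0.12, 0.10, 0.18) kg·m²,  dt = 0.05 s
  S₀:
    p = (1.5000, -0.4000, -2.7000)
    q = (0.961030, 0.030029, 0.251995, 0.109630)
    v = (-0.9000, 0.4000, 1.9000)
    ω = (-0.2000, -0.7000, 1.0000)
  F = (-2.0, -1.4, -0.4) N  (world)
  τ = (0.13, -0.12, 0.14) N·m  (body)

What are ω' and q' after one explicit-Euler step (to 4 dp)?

ω' = (-0.1225, -0.7660, 1.0397)
q' = (0.9624, 0.0334, 0.2338, 0.1343)

gyro term ω×Iω = (-0.0560, 0.0120, -0.0028)
(τ − ω×Iω)/I = (1.5500, -1.3200, 0.7933)
ω' = ω + α·dt = (-0.1225, -0.7660, 1.0397)
Hamilton product q⊗(0,ω) = (0.0727723, 0.1365300, -0.7246760, 0.9904087)
q + ½dt·q⊗(0,ω), renormalized = (0.9624, 0.0334, 0.2338, 0.1343)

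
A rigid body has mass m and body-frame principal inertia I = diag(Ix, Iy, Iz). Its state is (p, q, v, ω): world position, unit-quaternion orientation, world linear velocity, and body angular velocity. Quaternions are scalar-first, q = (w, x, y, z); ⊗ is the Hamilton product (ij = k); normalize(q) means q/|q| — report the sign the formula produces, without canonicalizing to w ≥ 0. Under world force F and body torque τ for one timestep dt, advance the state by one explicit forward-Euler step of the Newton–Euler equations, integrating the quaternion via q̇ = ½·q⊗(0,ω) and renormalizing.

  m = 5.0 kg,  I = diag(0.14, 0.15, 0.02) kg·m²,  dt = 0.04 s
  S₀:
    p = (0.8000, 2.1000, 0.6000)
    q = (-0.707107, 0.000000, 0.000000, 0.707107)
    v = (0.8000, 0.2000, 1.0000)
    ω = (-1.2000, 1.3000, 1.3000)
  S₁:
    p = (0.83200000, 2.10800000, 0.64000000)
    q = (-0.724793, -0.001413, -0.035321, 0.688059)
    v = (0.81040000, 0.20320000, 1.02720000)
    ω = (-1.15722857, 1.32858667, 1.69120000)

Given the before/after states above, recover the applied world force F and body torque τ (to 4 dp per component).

F = (1.3000, 0.4000, 3.4000)
τ = (-0.0700, -0.0800, 0.1800)

v₁ − v₀ = (0.01040000, 0.00320000, 0.02720000)
applied force F = (1.3000, 0.4000, 3.4000)
Δω = ω₁−ω₀ = (0.04277143, 0.02858667, 0.39120000)
I·α + gyro = (-0.0700, -0.0800, 0.1800)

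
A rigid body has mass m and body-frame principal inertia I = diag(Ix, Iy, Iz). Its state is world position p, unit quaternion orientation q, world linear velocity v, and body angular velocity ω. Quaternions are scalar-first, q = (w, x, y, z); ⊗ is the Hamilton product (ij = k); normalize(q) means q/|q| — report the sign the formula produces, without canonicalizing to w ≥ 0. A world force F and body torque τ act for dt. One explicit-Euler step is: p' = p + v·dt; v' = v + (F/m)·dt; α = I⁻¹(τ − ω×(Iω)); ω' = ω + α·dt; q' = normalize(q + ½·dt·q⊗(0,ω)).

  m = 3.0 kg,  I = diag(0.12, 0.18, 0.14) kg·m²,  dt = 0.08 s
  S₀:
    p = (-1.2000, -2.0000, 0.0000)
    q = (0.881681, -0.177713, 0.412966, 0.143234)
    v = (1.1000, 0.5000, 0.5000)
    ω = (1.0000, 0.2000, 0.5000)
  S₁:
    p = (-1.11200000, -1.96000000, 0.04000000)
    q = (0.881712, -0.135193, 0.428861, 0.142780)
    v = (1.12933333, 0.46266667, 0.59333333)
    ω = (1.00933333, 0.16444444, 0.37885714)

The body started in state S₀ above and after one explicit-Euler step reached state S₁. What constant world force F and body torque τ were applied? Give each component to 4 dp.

F = (1.1000, -1.4000, 3.5000)
τ = (0.0100, -0.0900, -0.2000)

rate change Δω = (0.00933333, -0.03555556, -0.12114286)
applied torque τ = (0.0100, -0.0900, -0.2000)
velocity change Δv = (0.02933333, -0.03733333, 0.09333333)
applied force F = (1.1000, -1.4000, 3.5000)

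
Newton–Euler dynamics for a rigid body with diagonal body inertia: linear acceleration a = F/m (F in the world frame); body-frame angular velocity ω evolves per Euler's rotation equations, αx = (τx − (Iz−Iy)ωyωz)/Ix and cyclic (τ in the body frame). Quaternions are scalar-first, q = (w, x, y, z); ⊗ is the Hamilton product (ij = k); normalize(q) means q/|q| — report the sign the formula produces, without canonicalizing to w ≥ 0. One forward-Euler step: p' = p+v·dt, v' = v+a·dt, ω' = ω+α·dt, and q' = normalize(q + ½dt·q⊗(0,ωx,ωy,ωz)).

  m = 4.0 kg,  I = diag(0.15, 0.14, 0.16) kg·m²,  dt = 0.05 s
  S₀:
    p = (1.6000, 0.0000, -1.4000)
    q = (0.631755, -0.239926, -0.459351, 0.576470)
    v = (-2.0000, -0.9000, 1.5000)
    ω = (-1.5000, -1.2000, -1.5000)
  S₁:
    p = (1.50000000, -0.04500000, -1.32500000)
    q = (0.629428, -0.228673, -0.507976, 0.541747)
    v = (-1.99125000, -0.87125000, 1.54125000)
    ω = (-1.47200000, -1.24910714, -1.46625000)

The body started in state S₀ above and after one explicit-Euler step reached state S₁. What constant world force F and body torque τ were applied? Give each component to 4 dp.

ω₁ − ω₀ = (0.02800000, -0.04910714, 0.03375000)
applied torque τ = (0.1200, -0.1600, 0.0900)
velocity change Δv = (0.00875000, 0.02875000, 0.04125000)
m·(v₁−v₀)/dt = (0.7000, 2.3000, 3.3000)

F = (0.7000, 2.3000, 3.3000)
τ = (0.1200, -0.1600, 0.0900)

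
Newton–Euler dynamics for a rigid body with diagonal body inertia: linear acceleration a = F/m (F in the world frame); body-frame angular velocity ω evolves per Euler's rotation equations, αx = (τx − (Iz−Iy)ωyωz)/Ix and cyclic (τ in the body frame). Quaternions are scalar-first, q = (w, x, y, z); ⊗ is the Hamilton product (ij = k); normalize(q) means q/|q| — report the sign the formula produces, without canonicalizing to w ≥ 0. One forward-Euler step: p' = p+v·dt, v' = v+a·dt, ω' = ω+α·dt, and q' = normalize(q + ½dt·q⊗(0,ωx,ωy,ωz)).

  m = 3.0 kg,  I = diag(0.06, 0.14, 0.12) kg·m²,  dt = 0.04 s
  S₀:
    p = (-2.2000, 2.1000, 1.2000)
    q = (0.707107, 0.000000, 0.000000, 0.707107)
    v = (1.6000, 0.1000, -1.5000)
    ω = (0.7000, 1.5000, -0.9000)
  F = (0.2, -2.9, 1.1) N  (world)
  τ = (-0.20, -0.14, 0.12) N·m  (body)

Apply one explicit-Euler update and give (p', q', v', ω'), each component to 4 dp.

new position p' = (-2.1360, 2.1040, 1.1400)
new velocity v' = (1.6027, 0.0613, -1.4853)
ω×(Iω) gyroscopic = (0.0270, 0.0378, 0.0840)
α = I⁻¹(τ − ω×Iω) = (-3.7833, -1.2700, 0.3000)
new body rate ω' = (0.5487, 1.4492, -0.8880)
q⊗(0,ω) = (0.6363963, -0.5656856, 1.5556354, -0.6363963)
q' = normalize(q + ½dt·q⊗(0,ω)) = (0.7193, -0.0113, 0.0311, 0.6939)

p' = (-2.1360, 2.1040, 1.1400)
q' = (0.7193, -0.0113, 0.0311, 0.6939)
v' = (1.6027, 0.0613, -1.4853)
ω' = (0.5487, 1.4492, -0.8880)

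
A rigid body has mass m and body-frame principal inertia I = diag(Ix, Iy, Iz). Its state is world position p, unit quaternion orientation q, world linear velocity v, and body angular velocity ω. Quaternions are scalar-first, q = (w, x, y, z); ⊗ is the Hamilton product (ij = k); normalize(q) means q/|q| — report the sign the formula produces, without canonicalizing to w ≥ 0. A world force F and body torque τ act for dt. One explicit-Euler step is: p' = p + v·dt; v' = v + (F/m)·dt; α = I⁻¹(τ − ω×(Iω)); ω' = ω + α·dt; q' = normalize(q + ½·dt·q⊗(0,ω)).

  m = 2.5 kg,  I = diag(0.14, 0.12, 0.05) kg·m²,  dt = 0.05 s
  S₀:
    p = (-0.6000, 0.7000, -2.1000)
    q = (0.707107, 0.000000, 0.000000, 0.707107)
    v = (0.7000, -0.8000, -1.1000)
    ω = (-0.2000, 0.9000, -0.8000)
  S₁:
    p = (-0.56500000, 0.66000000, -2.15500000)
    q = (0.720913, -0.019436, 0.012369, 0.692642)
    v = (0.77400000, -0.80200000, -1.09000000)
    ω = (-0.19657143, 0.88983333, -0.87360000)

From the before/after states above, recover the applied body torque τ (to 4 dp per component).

Δω = ω₁−ω₀ = (0.00342857, -0.01016667, -0.07360000)
precession coupling = (0.0504, 0.0144, 0.0036)
applied torque τ = (0.0600, -0.0100, -0.0700)

τ = (0.0600, -0.0100, -0.0700)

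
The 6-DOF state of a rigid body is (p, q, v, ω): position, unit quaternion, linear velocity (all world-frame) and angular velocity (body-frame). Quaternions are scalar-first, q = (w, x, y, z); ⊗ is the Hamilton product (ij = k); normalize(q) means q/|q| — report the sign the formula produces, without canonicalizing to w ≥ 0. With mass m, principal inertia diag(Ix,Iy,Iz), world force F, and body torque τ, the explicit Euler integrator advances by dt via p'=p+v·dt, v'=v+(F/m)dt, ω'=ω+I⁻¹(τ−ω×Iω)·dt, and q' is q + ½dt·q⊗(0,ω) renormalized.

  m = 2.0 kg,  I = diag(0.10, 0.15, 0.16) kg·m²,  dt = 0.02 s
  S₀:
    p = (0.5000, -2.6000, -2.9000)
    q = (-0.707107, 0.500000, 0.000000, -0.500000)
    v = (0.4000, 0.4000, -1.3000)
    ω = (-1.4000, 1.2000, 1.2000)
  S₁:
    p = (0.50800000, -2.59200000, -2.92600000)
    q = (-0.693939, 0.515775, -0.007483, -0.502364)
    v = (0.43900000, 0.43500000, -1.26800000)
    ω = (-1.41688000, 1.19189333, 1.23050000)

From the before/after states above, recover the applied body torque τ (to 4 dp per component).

rate change Δω = (-0.01688000, -0.00810667, 0.03050000)
ω₀×(Iω₀) = (0.0144, 0.1008, -0.0840)
I·α + gyro = (-0.0700, 0.0400, 0.1600)

τ = (-0.0700, 0.0400, 0.1600)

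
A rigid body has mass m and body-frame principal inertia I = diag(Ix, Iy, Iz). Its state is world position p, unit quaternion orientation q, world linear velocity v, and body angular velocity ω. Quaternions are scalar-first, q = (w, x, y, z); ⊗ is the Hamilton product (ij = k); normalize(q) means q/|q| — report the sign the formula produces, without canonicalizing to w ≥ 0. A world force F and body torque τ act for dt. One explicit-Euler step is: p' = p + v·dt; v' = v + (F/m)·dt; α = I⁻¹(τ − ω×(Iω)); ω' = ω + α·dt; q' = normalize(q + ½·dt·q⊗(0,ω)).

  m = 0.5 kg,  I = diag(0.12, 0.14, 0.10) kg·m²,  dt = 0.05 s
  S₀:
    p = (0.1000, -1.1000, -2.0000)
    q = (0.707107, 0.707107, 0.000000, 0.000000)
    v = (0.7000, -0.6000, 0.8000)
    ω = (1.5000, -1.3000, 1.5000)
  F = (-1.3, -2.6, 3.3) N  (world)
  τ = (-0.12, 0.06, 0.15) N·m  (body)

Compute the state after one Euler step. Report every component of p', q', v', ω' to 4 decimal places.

a = F/m = (-2.6000, -5.2000, 6.6000)
p + v·dt = (0.1350, -1.1300, -1.9600)
new velocity v' = (0.5700, -0.8600, 1.1300)
angular accel α = (-1.6500, 0.1071, 1.8900)
ω + α·dt = (1.4175, -1.2946, 1.5945)
q⊗(0,ω) = (-1.0606605, 1.0606605, -1.9798996, 0.1414214)
q + ½dt·q⊗(0,ω), renormalized = (0.6793, 0.7322, -0.0494, 0.0035)

p' = (0.1350, -1.1300, -1.9600)
q' = (0.6793, 0.7322, -0.0494, 0.0035)
v' = (0.5700, -0.8600, 1.1300)
ω' = (1.4175, -1.2946, 1.5945)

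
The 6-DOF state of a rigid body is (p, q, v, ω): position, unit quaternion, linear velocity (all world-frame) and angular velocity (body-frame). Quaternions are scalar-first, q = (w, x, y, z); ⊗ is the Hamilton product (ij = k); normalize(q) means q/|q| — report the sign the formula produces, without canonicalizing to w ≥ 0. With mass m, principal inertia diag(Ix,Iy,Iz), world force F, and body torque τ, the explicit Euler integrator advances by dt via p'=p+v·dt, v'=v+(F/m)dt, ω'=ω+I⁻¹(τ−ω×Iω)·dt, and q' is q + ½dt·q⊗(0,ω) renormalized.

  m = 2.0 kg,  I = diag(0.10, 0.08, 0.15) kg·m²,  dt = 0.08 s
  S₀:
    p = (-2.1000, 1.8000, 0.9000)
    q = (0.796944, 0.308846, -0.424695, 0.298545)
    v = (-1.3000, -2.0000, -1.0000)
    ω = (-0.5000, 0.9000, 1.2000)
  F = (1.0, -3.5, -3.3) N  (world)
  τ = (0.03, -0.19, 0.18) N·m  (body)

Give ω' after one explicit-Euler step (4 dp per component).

ω' = (-0.5365, 0.6800, 1.2912)

α = I⁻¹(τ − ω×Iω) = (-0.4560, -2.7500, 1.1400)
ω' = ω + α·dt = (-0.5365, 0.6800, 1.2912)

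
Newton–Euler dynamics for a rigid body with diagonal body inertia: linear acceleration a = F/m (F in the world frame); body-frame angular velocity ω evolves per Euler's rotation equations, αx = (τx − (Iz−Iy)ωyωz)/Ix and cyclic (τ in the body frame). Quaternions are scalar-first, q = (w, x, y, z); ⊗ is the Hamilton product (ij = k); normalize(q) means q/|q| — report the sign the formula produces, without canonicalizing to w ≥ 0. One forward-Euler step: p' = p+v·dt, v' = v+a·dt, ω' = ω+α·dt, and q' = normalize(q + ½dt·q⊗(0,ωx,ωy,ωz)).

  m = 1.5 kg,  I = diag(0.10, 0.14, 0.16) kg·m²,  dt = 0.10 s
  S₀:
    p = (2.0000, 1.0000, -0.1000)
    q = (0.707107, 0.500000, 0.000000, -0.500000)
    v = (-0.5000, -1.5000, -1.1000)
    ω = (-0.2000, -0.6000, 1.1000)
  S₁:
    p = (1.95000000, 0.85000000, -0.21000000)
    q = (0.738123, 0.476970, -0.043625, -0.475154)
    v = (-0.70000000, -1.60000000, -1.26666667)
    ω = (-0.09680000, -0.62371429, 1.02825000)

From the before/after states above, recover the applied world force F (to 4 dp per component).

F = (-3.0000, -1.5000, -2.5000)

velocity change Δv = (-0.20000000, -0.10000000, -0.16666667)
applied force F = (-3.0000, -1.5000, -2.5000)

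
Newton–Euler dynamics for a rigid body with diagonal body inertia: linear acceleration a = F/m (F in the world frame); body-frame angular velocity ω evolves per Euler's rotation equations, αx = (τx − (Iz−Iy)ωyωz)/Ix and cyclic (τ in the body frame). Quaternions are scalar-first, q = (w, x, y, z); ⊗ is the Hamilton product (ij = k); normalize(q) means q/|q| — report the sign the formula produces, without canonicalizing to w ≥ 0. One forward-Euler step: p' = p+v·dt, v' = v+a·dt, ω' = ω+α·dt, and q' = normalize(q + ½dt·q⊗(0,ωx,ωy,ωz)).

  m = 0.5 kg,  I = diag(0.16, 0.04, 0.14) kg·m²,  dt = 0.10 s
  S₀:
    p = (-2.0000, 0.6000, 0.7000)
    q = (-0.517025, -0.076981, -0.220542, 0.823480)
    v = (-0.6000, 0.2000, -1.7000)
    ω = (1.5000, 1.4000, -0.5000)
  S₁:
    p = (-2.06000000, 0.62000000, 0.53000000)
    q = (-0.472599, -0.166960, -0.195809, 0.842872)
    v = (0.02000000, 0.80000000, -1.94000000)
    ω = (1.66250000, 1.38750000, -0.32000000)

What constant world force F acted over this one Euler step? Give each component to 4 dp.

F = (3.1000, 3.0000, -1.2000)

velocity change Δv = (0.62000000, 0.60000000, -0.24000000)
F = m·Δv/dt = (3.1000, 3.0000, -1.2000)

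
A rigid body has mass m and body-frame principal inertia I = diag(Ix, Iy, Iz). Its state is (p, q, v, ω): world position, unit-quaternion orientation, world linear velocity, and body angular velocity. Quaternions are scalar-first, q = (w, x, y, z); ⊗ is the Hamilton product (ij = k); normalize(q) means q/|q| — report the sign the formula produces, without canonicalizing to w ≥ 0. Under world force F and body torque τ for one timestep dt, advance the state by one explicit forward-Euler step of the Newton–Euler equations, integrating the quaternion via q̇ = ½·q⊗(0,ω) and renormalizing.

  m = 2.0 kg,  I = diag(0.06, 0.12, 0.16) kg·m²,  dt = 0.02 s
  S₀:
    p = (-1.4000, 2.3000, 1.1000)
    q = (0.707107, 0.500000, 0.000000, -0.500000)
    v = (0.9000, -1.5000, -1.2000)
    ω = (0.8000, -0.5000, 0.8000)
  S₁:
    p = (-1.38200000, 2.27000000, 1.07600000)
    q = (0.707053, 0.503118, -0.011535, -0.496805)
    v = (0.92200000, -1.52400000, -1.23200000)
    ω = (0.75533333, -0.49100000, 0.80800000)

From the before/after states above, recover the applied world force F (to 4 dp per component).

Δv = v₁−v₀ = (0.02200000, -0.02400000, -0.03200000)
m·(v₁−v₀)/dt = (2.2000, -2.4000, -3.2000)

F = (2.2000, -2.4000, -3.2000)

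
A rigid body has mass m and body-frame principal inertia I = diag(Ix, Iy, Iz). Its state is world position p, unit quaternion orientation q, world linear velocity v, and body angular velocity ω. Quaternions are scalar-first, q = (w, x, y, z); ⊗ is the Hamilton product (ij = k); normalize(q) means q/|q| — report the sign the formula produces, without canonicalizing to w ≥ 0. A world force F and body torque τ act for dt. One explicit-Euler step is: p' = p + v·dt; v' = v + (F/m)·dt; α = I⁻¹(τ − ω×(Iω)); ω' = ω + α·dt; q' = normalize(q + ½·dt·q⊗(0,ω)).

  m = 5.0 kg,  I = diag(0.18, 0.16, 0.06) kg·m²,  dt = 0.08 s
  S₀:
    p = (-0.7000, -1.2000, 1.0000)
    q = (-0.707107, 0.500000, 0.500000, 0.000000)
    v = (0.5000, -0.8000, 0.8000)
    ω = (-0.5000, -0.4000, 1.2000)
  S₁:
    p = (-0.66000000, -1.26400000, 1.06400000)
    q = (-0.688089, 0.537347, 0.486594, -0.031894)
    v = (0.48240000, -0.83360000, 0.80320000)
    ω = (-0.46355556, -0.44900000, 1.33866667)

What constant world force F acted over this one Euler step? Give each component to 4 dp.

Δv = v₁−v₀ = (-0.01760000, -0.03360000, 0.00320000)
applied force F = (-1.1000, -2.1000, 0.2000)

F = (-1.1000, -2.1000, 0.2000)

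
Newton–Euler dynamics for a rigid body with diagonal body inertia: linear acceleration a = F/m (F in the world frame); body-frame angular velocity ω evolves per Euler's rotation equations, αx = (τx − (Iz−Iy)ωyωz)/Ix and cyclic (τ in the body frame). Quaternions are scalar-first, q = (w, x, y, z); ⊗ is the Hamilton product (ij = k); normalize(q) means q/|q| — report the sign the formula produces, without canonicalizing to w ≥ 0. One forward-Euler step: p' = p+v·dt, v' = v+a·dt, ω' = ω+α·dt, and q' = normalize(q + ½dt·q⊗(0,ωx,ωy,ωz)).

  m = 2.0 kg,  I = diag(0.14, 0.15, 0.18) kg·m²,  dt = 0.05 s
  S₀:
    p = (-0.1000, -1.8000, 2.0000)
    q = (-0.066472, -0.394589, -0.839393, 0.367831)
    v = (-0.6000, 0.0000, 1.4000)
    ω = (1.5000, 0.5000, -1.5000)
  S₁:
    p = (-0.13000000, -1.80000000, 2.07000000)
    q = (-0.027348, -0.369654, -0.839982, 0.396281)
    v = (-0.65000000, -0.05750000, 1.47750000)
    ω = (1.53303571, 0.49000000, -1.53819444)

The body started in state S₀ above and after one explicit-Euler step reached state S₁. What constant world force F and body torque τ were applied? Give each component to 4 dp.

Δv = v₁−v₀ = (-0.05000000, -0.05750000, 0.07750000)
m·(v₁−v₀)/dt = (-2.0000, -2.3000, 3.1000)
ω₁ − ω₀ = (0.03303571, -0.01000000, -0.03819444)
ω₀×(Iω₀) = (-0.0225, 0.0900, 0.0075)
τ = I·(Δω/dt) + ω₀×(Iω₀) = (0.0700, 0.0600, -0.1300)

F = (-2.0000, -2.3000, 3.1000)
τ = (0.0700, 0.0600, -0.1300)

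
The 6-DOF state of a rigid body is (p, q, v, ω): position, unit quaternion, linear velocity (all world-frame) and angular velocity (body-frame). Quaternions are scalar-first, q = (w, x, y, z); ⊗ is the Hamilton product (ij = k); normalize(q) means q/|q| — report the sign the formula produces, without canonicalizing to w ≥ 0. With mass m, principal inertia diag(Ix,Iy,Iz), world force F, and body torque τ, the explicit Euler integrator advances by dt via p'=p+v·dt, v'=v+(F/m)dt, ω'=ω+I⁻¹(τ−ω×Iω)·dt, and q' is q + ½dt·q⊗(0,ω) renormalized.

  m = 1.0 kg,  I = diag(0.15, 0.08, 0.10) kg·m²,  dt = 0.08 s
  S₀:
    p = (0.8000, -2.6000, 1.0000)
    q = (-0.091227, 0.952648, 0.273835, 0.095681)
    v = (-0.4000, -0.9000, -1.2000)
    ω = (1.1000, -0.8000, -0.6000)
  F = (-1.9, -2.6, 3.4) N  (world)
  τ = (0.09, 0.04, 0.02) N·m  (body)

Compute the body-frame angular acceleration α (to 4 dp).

ω×(Iω) gyroscopic = (0.0096, -0.0330, 0.0616)
(τ − ω×Iω)/I = (0.5360, 0.9125, -0.4160)

α = (0.5360, 0.9125, -0.4160)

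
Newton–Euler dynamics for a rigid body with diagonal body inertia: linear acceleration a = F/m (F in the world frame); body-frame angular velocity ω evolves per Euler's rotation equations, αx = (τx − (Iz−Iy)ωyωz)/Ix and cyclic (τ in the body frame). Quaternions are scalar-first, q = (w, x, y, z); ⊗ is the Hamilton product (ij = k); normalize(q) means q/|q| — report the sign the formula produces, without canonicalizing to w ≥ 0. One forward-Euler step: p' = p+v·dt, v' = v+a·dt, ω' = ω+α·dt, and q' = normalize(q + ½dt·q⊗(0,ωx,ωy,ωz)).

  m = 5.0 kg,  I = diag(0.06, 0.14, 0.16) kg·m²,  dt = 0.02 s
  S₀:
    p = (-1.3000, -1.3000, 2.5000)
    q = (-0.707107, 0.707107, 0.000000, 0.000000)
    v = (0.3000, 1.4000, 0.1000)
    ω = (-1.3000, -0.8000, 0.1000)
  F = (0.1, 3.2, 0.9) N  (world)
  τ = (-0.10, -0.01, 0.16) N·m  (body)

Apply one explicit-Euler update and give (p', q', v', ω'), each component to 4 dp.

(τ − ω×Iω)/I = (-1.6400, -0.1643, 0.4800)
ω' = ω + α·dt = (-1.3328, -0.8033, 0.1096)
Hamilton product q⊗(0,ω) = (0.9192391, 0.9192391, 0.4949749, -0.6363963)
updated quaternion q' = (-0.6978, 0.7162, 0.0049, -0.0064)
a = (0.0200, 0.6400, 0.1800)
new position p' = (-1.2940, -1.2720, 2.5020)
v + (F/m)dt = (0.3004, 1.4128, 0.1036)

p' = (-1.2940, -1.2720, 2.5020)
q' = (-0.6978, 0.7162, 0.0049, -0.0064)
v' = (0.3004, 1.4128, 0.1036)
ω' = (-1.3328, -0.8033, 0.1096)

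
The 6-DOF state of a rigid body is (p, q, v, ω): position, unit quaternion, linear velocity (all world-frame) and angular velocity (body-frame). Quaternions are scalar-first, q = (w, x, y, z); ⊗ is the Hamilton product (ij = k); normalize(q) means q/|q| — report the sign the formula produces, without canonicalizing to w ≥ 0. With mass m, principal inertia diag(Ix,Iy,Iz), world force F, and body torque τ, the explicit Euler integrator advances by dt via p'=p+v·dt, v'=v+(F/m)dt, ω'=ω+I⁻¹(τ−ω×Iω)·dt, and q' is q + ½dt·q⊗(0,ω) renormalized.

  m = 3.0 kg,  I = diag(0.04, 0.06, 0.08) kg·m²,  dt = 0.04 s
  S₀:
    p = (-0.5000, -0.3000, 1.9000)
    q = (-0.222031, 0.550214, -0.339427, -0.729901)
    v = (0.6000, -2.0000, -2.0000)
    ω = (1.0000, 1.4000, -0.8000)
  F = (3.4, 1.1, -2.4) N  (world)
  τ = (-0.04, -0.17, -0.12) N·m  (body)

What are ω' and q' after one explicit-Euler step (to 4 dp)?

(τ − ω×Iω)/I = (-0.4400, -3.3667, -1.8500)
ω + α·dt = (0.9824, 1.2653, -0.8740)
2q̇ = q⊗(0,ω) = (-0.6589370, 1.0713720, -0.6005732, 1.2873514)
q + ½dt·q⊗(0,ω), renormalized = (-0.2350, 0.5712, -0.3512, -0.7036)

ω' = (0.9824, 1.2653, -0.8740)
q' = (-0.2350, 0.5712, -0.3512, -0.7036)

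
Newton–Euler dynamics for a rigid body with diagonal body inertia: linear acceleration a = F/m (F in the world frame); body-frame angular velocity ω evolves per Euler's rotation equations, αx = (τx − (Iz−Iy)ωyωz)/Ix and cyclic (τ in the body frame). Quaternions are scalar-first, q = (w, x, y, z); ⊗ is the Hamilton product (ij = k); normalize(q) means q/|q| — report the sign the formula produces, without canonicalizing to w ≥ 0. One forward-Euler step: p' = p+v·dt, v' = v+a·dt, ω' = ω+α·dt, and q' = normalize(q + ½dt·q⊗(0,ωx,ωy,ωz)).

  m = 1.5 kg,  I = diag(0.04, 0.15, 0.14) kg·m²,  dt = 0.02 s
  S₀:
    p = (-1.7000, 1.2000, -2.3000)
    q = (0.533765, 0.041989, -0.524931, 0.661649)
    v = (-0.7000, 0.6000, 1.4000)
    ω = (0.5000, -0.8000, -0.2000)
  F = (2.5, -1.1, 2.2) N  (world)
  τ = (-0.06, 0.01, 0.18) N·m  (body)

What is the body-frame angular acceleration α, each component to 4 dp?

α = (-1.4600, 0.0000, 1.6000)

gyro term ω×Iω = (-0.0016, 0.0100, -0.0440)
(τ − ω×Iω)/I = (-1.4600, 0.0000, 1.6000)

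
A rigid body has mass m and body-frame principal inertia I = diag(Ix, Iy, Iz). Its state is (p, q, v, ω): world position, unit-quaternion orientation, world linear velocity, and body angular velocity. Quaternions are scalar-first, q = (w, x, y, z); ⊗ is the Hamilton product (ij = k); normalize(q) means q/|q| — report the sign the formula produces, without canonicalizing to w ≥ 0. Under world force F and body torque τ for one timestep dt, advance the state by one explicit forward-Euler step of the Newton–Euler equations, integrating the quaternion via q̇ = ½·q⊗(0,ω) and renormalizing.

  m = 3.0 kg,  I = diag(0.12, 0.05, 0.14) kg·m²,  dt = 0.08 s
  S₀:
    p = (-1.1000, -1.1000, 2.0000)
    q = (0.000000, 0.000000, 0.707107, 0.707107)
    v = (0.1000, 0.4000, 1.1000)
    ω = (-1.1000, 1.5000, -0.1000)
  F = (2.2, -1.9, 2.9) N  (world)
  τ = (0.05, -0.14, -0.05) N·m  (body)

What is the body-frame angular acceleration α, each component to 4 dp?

ω×(Iω) gyroscopic = (-0.0135, -0.0022, 0.1155)
(τ − ω×Iω)/I = (0.5292, -2.7560, -1.1821)

α = (0.5292, -2.7560, -1.1821)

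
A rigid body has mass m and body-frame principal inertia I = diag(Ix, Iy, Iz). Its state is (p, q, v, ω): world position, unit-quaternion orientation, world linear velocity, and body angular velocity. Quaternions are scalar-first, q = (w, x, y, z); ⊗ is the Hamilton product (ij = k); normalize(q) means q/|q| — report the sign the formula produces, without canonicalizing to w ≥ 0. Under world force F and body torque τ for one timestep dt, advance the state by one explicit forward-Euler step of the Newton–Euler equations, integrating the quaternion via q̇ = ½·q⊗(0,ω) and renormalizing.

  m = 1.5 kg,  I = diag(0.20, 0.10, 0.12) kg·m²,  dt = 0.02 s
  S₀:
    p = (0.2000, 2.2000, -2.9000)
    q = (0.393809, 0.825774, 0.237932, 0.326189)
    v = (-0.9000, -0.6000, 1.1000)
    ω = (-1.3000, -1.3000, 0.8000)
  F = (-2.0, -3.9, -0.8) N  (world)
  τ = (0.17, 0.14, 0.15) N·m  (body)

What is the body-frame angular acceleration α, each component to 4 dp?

precession coupling ω×(Iω) = (-0.0208, -0.0832, -0.1690)
angular accel α = (0.9540, 2.2320, 2.6583)

α = (0.9540, 2.2320, 2.6583)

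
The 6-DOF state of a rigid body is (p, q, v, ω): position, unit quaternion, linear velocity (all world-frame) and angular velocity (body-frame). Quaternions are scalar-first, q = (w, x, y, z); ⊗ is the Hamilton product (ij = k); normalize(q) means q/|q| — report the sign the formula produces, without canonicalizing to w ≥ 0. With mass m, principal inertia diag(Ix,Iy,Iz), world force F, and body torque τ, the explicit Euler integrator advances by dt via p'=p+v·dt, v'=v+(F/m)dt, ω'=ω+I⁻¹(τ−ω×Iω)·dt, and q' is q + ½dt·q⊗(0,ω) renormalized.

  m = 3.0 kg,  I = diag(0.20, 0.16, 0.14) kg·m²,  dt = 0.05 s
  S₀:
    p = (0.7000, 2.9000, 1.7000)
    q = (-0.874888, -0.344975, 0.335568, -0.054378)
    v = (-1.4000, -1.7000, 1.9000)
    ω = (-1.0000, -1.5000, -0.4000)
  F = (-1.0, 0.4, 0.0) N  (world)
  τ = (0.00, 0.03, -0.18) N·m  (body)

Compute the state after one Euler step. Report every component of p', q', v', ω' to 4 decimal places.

p' = (0.6300, 2.8150, 1.7950)
q' = (-0.8705, -0.3281, 0.3659, -0.0243)
v' = (-1.4167, -1.6933, 1.9000)
ω' = (-0.9970, -1.4981, -0.4429)

p + v·dt = (0.6300, 2.8150, 1.7950)
v + (F/m)dt = (-1.4167, -1.6933, 1.9000)
angular accel α = (0.0600, 0.0375, -0.8571)
ω + α·dt = (-0.9970, -1.4981, -0.4429)
Hamilton product q⊗(0,ω) = (0.1366258, 0.6590938, 1.2287200, 1.2029857)
updated quaternion q' = (-0.8705, -0.3281, 0.3659, -0.0243)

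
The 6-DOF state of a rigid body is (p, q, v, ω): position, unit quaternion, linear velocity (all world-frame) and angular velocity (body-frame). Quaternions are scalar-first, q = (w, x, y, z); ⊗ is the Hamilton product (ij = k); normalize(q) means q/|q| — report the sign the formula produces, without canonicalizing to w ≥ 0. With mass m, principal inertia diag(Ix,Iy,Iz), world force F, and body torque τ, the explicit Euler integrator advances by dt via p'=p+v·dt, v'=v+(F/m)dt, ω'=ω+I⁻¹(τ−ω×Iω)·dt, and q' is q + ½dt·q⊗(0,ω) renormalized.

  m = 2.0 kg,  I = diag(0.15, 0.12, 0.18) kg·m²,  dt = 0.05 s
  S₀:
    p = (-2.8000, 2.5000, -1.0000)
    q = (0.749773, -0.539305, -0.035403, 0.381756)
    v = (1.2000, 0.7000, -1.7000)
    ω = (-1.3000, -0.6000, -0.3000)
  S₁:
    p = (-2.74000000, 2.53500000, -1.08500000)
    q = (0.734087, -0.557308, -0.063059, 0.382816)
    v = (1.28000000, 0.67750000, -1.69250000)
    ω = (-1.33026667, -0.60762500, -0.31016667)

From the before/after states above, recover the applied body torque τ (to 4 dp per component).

τ = (-0.0800, -0.0300, -0.0600)

Δω = ω₁−ω₀ = (-0.03026667, -0.00762500, -0.01016667)
I·α + gyro = (-0.0800, -0.0300, -0.0600)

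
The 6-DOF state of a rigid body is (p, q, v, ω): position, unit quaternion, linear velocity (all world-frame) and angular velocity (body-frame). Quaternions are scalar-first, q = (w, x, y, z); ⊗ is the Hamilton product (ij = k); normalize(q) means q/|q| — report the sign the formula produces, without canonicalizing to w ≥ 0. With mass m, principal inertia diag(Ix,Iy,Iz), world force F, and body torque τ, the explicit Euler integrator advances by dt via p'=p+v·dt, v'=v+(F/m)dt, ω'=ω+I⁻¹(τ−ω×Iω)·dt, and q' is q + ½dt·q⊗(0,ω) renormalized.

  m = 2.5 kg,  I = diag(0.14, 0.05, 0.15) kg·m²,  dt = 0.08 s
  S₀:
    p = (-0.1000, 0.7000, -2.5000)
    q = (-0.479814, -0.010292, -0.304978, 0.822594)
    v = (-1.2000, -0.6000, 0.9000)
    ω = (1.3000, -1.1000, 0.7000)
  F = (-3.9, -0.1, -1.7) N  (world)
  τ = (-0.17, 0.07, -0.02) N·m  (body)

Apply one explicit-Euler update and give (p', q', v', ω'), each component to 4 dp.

α = I⁻¹(τ − ω×Iω) = (-0.6643, 1.5820, -0.9913)
new body rate ω' = (1.2469, -0.9734, 0.6207)
2q̇ = q⊗(0,ω) = (-0.8979120, 0.0676106, 1.6043720, 0.0719228)
updated quaternion q' = (-0.5143, -0.0076, -0.2402, 0.8232)
a = (-1.5600, -0.0400, -0.6800)
p' = p + v·dt = (-0.1960, 0.6520, -2.4280)
v + (F/m)dt = (-1.3248, -0.6032, 0.8456)

p' = (-0.1960, 0.6520, -2.4280)
q' = (-0.5143, -0.0076, -0.2402, 0.8232)
v' = (-1.3248, -0.6032, 0.8456)
ω' = (1.2469, -0.9734, 0.6207)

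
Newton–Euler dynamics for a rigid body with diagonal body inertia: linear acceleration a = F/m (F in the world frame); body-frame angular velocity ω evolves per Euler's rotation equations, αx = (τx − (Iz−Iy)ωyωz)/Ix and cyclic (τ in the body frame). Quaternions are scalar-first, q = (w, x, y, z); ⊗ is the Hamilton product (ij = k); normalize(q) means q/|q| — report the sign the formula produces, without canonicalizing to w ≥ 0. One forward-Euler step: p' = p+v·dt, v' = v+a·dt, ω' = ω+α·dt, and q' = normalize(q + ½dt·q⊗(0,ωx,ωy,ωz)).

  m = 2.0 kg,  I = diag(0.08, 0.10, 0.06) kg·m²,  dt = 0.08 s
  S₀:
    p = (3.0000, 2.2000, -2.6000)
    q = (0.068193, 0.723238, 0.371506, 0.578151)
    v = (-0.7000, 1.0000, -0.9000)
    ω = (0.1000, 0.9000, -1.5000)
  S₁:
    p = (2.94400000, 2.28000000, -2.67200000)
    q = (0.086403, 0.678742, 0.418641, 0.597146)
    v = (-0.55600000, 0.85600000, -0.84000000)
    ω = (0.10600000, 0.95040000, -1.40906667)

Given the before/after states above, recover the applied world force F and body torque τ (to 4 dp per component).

v₁ − v₀ = (0.14400000, -0.14400000, 0.06000000)
F = m·Δv/dt = (3.6000, -3.6000, 1.5000)
Δω = ω₁−ω₀ = (0.00600000, 0.05040000, 0.09093333)
applied torque τ = (0.0600, 0.0600, 0.0700)

F = (3.6000, -3.6000, 1.5000)
τ = (0.0600, 0.0600, 0.0700)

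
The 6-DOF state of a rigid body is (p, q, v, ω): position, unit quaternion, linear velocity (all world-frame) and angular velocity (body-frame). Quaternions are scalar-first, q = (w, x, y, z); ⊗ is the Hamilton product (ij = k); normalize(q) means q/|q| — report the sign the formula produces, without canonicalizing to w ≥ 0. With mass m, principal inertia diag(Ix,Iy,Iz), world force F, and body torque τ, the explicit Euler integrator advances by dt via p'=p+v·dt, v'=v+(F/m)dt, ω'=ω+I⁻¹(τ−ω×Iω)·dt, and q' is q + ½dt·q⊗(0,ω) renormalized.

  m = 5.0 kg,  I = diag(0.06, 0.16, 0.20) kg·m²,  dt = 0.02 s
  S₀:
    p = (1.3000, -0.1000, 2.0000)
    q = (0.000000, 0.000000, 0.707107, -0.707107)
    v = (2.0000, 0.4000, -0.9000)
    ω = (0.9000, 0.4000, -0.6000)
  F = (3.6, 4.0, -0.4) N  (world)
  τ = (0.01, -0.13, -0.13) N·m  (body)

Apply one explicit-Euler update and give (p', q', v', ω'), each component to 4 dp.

α = I⁻¹(τ − ω×Iω) = (0.3267, -1.2850, -0.8300)
ω + α·dt = (0.9065, 0.3743, -0.6166)
2q̇ = q⊗(0,ω) = (-0.7071070, -0.1414214, -0.6363963, -0.6363963)
updated quaternion q' = (-0.0071, -0.0014, 0.7007, -0.7134)
linear accel F/m = (0.7200, 0.8000, -0.0800)
p + v·dt = (1.3400, -0.0920, 1.9820)
new velocity v' = (2.0144, 0.4160, -0.9016)

p' = (1.3400, -0.0920, 1.9820)
q' = (-0.0071, -0.0014, 0.7007, -0.7134)
v' = (2.0144, 0.4160, -0.9016)
ω' = (0.9065, 0.3743, -0.6166)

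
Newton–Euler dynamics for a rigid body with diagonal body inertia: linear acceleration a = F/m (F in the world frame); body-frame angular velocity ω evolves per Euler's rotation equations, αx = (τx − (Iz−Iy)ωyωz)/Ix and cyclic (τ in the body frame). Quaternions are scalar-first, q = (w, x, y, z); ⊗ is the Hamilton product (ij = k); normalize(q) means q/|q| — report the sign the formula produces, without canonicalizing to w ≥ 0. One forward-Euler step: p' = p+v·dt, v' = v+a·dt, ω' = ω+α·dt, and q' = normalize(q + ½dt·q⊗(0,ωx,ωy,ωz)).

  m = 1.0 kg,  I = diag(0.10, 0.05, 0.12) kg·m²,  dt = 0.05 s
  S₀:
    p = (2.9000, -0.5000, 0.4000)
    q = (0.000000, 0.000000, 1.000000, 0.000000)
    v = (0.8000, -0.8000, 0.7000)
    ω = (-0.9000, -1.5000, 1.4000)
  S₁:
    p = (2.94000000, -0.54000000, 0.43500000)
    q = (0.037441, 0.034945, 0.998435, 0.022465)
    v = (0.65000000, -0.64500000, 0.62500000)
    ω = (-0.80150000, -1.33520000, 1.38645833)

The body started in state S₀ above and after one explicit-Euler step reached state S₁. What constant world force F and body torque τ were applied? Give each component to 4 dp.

F = (-3.0000, 3.1000, -1.5000)
τ = (0.0500, 0.1900, -0.1000)

v₁ − v₀ = (-0.15000000, 0.15500000, -0.07500000)
applied force F = (-3.0000, 3.1000, -1.5000)
Δω = ω₁−ω₀ = (0.09850000, 0.16480000, -0.01354167)
ω₀×(Iω₀) = (-0.1470, 0.0252, -0.0675)
τ = I·(Δω/dt) + ω₀×(Iω₀) = (0.0500, 0.1900, -0.1000)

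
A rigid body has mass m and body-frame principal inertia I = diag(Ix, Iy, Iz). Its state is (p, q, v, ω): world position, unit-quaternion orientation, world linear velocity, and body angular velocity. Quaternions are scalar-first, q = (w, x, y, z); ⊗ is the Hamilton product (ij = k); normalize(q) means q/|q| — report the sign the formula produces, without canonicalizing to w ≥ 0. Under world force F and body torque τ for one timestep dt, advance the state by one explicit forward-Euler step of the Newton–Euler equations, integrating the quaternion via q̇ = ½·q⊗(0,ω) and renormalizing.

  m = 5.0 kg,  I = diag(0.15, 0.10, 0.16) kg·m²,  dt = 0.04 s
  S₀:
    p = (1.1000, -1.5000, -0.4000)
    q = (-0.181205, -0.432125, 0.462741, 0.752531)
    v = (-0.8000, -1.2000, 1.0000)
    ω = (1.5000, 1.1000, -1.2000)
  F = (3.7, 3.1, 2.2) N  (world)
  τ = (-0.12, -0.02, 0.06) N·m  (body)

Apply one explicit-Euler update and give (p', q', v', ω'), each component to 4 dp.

angular accel α = (-0.2720, -0.3800, 0.8906)
ω + α·dt = (1.4891, 1.0848, -1.1644)
2q̇ = q⊗(0,ω) = (1.0422096, -1.6548808, 0.4109210, -0.9520030)
updated quaternion q' = (-0.1602, -0.4648, 0.4705, 0.7328)
a = (0.7400, 0.6200, 0.4400)
new position p' = (1.0680, -1.5480, -0.3600)
new velocity v' = (-0.7704, -1.1752, 1.0176)

p' = (1.0680, -1.5480, -0.3600)
q' = (-0.1602, -0.4648, 0.4705, 0.7328)
v' = (-0.7704, -1.1752, 1.0176)
ω' = (1.4891, 1.0848, -1.1644)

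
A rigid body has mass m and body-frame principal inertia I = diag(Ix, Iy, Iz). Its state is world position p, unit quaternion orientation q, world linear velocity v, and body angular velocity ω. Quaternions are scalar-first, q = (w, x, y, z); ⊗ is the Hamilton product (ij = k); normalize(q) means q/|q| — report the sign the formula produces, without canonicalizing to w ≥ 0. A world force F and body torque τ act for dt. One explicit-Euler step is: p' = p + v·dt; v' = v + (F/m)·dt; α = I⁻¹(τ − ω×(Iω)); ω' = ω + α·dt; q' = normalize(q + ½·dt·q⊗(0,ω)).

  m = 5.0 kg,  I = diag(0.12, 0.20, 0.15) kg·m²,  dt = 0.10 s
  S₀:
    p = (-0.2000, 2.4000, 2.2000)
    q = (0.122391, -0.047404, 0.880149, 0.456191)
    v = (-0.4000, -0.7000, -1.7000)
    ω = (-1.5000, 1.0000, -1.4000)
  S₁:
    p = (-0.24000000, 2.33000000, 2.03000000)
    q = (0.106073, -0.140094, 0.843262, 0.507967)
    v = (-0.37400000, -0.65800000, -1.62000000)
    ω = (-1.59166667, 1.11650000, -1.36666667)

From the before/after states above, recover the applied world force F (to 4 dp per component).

F = (1.3000, 2.1000, 4.0000)

velocity change Δv = (0.02600000, 0.04200000, 0.08000000)
m·(v₁−v₀)/dt = (1.3000, 2.1000, 4.0000)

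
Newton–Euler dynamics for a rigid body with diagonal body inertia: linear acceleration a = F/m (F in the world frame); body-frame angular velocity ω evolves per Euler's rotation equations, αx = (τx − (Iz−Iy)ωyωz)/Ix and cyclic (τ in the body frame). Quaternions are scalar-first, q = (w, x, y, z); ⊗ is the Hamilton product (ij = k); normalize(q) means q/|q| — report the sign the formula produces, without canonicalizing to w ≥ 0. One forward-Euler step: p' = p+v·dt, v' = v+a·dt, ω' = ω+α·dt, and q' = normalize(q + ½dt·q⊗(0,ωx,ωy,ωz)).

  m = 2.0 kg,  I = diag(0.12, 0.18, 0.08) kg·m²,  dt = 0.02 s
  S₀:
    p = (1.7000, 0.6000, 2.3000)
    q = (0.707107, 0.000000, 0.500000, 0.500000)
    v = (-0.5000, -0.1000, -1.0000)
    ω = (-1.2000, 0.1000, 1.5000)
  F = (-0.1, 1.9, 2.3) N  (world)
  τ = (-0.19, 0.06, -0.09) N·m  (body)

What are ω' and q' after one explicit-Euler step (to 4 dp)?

precession coupling ω×(Iω) = (-0.0150, -0.0720, -0.0072)
α = I⁻¹(τ − ω×Iω) = (-1.4583, 0.7333, -1.0350)
ω + α·dt = (-1.2292, 0.1147, 1.4793)
2q̇ = q⊗(0,ω) = (-0.8000000, -0.1485284, -0.5292893, 1.6606605)
q' = normalize(q + ½dt·q⊗(0,ω)) = (0.6990, -0.0015, 0.4946, 0.5165)

ω' = (-1.2292, 0.1147, 1.4793)
q' = (0.6990, -0.0015, 0.4946, 0.5165)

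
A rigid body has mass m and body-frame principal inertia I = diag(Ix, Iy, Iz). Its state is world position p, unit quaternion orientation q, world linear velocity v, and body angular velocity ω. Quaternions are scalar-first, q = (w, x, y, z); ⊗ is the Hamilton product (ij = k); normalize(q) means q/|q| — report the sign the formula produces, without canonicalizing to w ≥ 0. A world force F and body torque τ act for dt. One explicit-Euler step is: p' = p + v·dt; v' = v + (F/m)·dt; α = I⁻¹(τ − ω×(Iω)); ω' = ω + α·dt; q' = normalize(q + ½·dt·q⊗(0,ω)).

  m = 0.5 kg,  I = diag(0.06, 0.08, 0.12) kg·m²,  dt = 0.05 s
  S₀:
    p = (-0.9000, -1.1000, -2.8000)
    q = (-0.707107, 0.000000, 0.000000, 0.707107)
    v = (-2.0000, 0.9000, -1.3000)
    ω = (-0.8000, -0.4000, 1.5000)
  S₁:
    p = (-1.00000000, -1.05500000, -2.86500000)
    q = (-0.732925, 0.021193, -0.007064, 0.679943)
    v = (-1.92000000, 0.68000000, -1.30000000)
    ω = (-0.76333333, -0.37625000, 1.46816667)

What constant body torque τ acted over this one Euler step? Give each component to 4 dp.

Δω = ω₁−ω₀ = (0.03666667, 0.02375000, -0.03183333)
precession coupling = (-0.0240, 0.0720, 0.0064)
τ = I·(Δω/dt) + ω₀×(Iω₀) = (0.0200, 0.1100, -0.0700)

τ = (0.0200, 0.1100, -0.0700)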